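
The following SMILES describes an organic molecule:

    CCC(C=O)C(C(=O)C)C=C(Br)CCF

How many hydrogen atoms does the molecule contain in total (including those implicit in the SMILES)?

16

Walk through each heavy atom and fill implicit hydrogens from standard valence (C 4, N 3, O 2, S 2, halogen 1):
  atom 1: C, bond orders sum to 1 (valence 4) → 3 H
  atom 2: C, bond orders sum to 2 (valence 4) → 2 H
  atom 3: C, bond orders sum to 3 (valence 4) → 1 H
  atom 4: C, bond orders sum to 3 (valence 4) → 1 H
  atom 5: O, bond orders sum to 2 (valence 2) → 0 H
  atom 6: C, bond orders sum to 3 (valence 4) → 1 H
  atom 7: C, bond orders sum to 4 (valence 4) → 0 H
  atom 8: O, bond orders sum to 2 (valence 2) → 0 H
  atom 9: C, bond orders sum to 1 (valence 4) → 3 H
  atom 10: C, bond orders sum to 3 (valence 4) → 1 H
  atom 11: C, bond orders sum to 4 (valence 4) → 0 H
  atom 12: Br (halogen, monovalent) → 0 H
  atom 13: C, bond orders sum to 2 (valence 4) → 2 H
  atom 14: C, bond orders sum to 2 (valence 4) → 2 H
  atom 15: F (halogen, monovalent) → 0 H
Total hydrogens: 16.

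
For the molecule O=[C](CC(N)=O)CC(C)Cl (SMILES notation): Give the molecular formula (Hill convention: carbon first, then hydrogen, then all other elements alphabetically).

C6H10ClNO2

Walk through each heavy atom and fill implicit hydrogens from standard valence (C 4, N 3, O 2, S 2, halogen 1):
  atom 1: O, bond orders sum to 2 (valence 2) → 0 H
  atom 2: C with explicit H count 0
  atom 3: C, bond orders sum to 2 (valence 4) → 2 H
  atom 4: C, bond orders sum to 4 (valence 4) → 0 H
  atom 5: N, bond orders sum to 1 (valence 3) → 2 H
  atom 6: O, bond orders sum to 2 (valence 2) → 0 H
  atom 7: C, bond orders sum to 2 (valence 4) → 2 H
  atom 8: C, bond orders sum to 3 (valence 4) → 1 H
  atom 9: C, bond orders sum to 1 (valence 4) → 3 H
  atom 10: Cl (halogen, monovalent) → 0 H
Totals → C:6, H:10, Cl:1, N:1, O:2.
In Hill order: C6H10ClNO2.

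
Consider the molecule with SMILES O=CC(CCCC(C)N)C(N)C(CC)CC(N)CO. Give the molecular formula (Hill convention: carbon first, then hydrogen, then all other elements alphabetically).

C14H31N3O2

Walk through each heavy atom and fill implicit hydrogens from standard valence (C 4, N 3, O 2, S 2, halogen 1):
  atom 1: O, bond orders sum to 2 (valence 2) → 0 H
  atom 2: C, bond orders sum to 3 (valence 4) → 1 H
  atom 3: C, bond orders sum to 3 (valence 4) → 1 H
  atom 4: C, bond orders sum to 2 (valence 4) → 2 H
  atom 5: C, bond orders sum to 2 (valence 4) → 2 H
  atom 6: C, bond orders sum to 2 (valence 4) → 2 H
  atom 7: C, bond orders sum to 3 (valence 4) → 1 H
  atom 8: C, bond orders sum to 1 (valence 4) → 3 H
  atom 9: N, bond orders sum to 1 (valence 3) → 2 H
  atom 10: C, bond orders sum to 3 (valence 4) → 1 H
  atom 11: N, bond orders sum to 1 (valence 3) → 2 H
  atom 12: C, bond orders sum to 3 (valence 4) → 1 H
  atom 13: C, bond orders sum to 2 (valence 4) → 2 H
  atom 14: C, bond orders sum to 1 (valence 4) → 3 H
  atom 15: C, bond orders sum to 2 (valence 4) → 2 H
  atom 16: C, bond orders sum to 3 (valence 4) → 1 H
  atom 17: N, bond orders sum to 1 (valence 3) → 2 H
  atom 18: C, bond orders sum to 2 (valence 4) → 2 H
  atom 19: O, bond orders sum to 1 (valence 2) → 1 H
Totals → C:14, H:31, N:3, O:2.
In Hill order: C14H31N3O2.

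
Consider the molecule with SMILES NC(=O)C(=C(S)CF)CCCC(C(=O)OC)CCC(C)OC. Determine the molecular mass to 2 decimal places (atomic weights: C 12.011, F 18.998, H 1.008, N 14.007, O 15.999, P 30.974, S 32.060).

335.43 g/mol

First, the molecular formula is C15H26FNO4S (counting implicit H from valence).
  C: 15 × 12.011 = 180.165
  F: 1 × 18.998 = 18.998
  H: 26 × 1.008 = 26.208
  N: 1 × 14.007 = 14.007
  O: 4 × 15.999 = 63.996
  S: 1 × 32.060 = 32.060
Sum: 15×12.011 + 1×18.998 + 26×1.008 + 1×14.007 + 4×15.999 + 1×32.060 = 335.434 → 335.43 g/mol.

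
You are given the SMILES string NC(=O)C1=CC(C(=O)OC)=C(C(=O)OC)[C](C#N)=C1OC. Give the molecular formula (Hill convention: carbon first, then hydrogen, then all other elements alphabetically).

Walk through each heavy atom and fill implicit hydrogens from standard valence (C 4, N 3, O 2, S 2, halogen 1):
  atom 1: N, bond orders sum to 1 (valence 3) → 2 H
  atom 2: C, bond orders sum to 4 (valence 4) → 0 H
  atom 3: O, bond orders sum to 2 (valence 2) → 0 H
  atom 4: C, bond orders sum to 4 (valence 4) → 0 H
  atom 5: C, bond orders sum to 3 (valence 4) → 1 H
  atom 6: C, bond orders sum to 4 (valence 4) → 0 H
  atom 7: C, bond orders sum to 4 (valence 4) → 0 H
  atom 8: O, bond orders sum to 2 (valence 2) → 0 H
  atom 9: O, bond orders sum to 2 (valence 2) → 0 H
  atom 10: C, bond orders sum to 1 (valence 4) → 3 H
  atom 11: C, bond orders sum to 4 (valence 4) → 0 H
  atom 12: C, bond orders sum to 4 (valence 4) → 0 H
  atom 13: O, bond orders sum to 2 (valence 2) → 0 H
  atom 14: O, bond orders sum to 2 (valence 2) → 0 H
  atom 15: C, bond orders sum to 1 (valence 4) → 3 H
  atom 16: C with explicit H count 0
  atom 17: C, bond orders sum to 4 (valence 4) → 0 H
  atom 18: N, bond orders sum to 3 (valence 3) → 0 H
  atom 19: C, bond orders sum to 4 (valence 4) → 0 H
  atom 20: O, bond orders sum to 2 (valence 2) → 0 H
  atom 21: C, bond orders sum to 1 (valence 4) → 3 H
Totals → C:13, H:12, N:2, O:6.

C13H12N2O6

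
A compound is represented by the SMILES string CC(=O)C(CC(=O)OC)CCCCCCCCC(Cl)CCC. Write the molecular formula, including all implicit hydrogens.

Walk through each heavy atom and fill implicit hydrogens from standard valence (C 4, N 3, O 2, S 2, halogen 1):
  atom 1: C, bond orders sum to 1 (valence 4) → 3 H
  atom 2: C, bond orders sum to 4 (valence 4) → 0 H
  atom 3: O, bond orders sum to 2 (valence 2) → 0 H
  atom 4: C, bond orders sum to 3 (valence 4) → 1 H
  atom 5: C, bond orders sum to 2 (valence 4) → 2 H
  atom 6: C, bond orders sum to 4 (valence 4) → 0 H
  atom 7: O, bond orders sum to 2 (valence 2) → 0 H
  atom 8: O, bond orders sum to 2 (valence 2) → 0 H
  atom 9: C, bond orders sum to 1 (valence 4) → 3 H
  atom 10: C, bond orders sum to 2 (valence 4) → 2 H
  atom 11: C, bond orders sum to 2 (valence 4) → 2 H
  atom 12: C, bond orders sum to 2 (valence 4) → 2 H
  atom 13: C, bond orders sum to 2 (valence 4) → 2 H
  atom 14: C, bond orders sum to 2 (valence 4) → 2 H
  atom 15: C, bond orders sum to 2 (valence 4) → 2 H
  atom 16: C, bond orders sum to 2 (valence 4) → 2 H
  atom 17: C, bond orders sum to 2 (valence 4) → 2 H
  atom 18: C, bond orders sum to 3 (valence 4) → 1 H
  atom 19: Cl (halogen, monovalent) → 0 H
  atom 20: C, bond orders sum to 2 (valence 4) → 2 H
  atom 21: C, bond orders sum to 2 (valence 4) → 2 H
  atom 22: C, bond orders sum to 1 (valence 4) → 3 H
Totals → C:18, H:33, Cl:1, O:3.

C18H33ClO3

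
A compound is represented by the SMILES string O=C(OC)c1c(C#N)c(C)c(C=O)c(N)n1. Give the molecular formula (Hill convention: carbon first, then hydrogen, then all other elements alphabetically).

C10H9N3O3

Walk through each heavy atom and fill implicit hydrogens from standard valence (C 4, N 3, O 2, S 2, halogen 1); for lowercase aromatic atoms, an aromatic c carries 1 H when it has two neighbours and 0 H with three, and aromatic n carries 0 H:
  atom 1: O, bond orders sum to 2 (valence 2) → 0 H
  atom 2: C, bond orders sum to 4 (valence 4) → 0 H
  atom 3: O, bond orders sum to 2 (valence 2) → 0 H
  atom 4: C, bond orders sum to 1 (valence 4) → 3 H
  atom 5: aromatic c, 3 neighbours → 0 H
  atom 6: aromatic c, 3 neighbours → 0 H
  atom 7: C, bond orders sum to 4 (valence 4) → 0 H
  atom 8: N, bond orders sum to 3 (valence 3) → 0 H
  atom 9: aromatic c, 3 neighbours → 0 H
  atom 10: C, bond orders sum to 1 (valence 4) → 3 H
  atom 11: aromatic c, 3 neighbours → 0 H
  atom 12: C, bond orders sum to 3 (valence 4) → 1 H
  atom 13: O, bond orders sum to 2 (valence 2) → 0 H
  atom 14: aromatic c, 3 neighbours → 0 H
  atom 15: N, bond orders sum to 1 (valence 3) → 2 H
  atom 16: aromatic n, 2 neighbours → 0 H
Totals → C:10, H:9, N:3, O:3.
In Hill order: C10H9N3O3.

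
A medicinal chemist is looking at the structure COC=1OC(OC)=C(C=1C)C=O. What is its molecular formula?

C8H10O4

Walk through each heavy atom and fill implicit hydrogens from standard valence (C 4, N 3, O 2, S 2, halogen 1):
  atom 1: C, bond orders sum to 1 (valence 4) → 3 H
  atom 2: O, bond orders sum to 2 (valence 2) → 0 H
  atom 3: C, bond orders sum to 4 (valence 4) → 0 H
  atom 4: O, bond orders sum to 2 (valence 2) → 0 H
  atom 5: C, bond orders sum to 4 (valence 4) → 0 H
  atom 6: O, bond orders sum to 2 (valence 2) → 0 H
  atom 7: C, bond orders sum to 1 (valence 4) → 3 H
  atom 8: C, bond orders sum to 4 (valence 4) → 0 H
  atom 9: C, bond orders sum to 4 (valence 4) → 0 H
  atom 10: C, bond orders sum to 1 (valence 4) → 3 H
  atom 11: C, bond orders sum to 3 (valence 4) → 1 H
  atom 12: O, bond orders sum to 2 (valence 2) → 0 H
Totals → C:8, H:10, O:4.
In Hill order: C8H10O4.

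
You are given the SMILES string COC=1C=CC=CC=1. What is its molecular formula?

Walk through each heavy atom and fill implicit hydrogens from standard valence (C 4, N 3, O 2, S 2, halogen 1):
  atom 1: C, bond orders sum to 1 (valence 4) → 3 H
  atom 2: O, bond orders sum to 2 (valence 2) → 0 H
  atom 3: C, bond orders sum to 4 (valence 4) → 0 H
  atom 4: C, bond orders sum to 3 (valence 4) → 1 H
  atom 5: C, bond orders sum to 3 (valence 4) → 1 H
  atom 6: C, bond orders sum to 3 (valence 4) → 1 H
  atom 7: C, bond orders sum to 3 (valence 4) → 1 H
  atom 8: C, bond orders sum to 3 (valence 4) → 1 H
Totals → C:7, H:8, O:1.

C7H8O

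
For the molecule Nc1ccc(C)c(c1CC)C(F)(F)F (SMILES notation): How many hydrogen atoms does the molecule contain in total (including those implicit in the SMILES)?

12

Walk through each heavy atom and fill implicit hydrogens from standard valence (C 4, N 3, O 2, S 2, halogen 1); for lowercase aromatic atoms, an aromatic c carries 1 H when it has two neighbours and 0 H with three, and aromatic n carries 0 H:
  atom 1: N, bond orders sum to 1 (valence 3) → 2 H
  atom 2: aromatic c, 3 neighbours → 0 H
  atom 3: aromatic c, 2 neighbours → 1 H
  atom 4: aromatic c, 2 neighbours → 1 H
  atom 5: aromatic c, 3 neighbours → 0 H
  atom 6: C, bond orders sum to 1 (valence 4) → 3 H
  atom 7: aromatic c, 3 neighbours → 0 H
  atom 8: aromatic c, 3 neighbours → 0 H
  atom 9: C, bond orders sum to 2 (valence 4) → 2 H
  atom 10: C, bond orders sum to 1 (valence 4) → 3 H
  atom 11: C, bond orders sum to 4 (valence 4) → 0 H
  atom 12: F (halogen, monovalent) → 0 H
  atom 13: F (halogen, monovalent) → 0 H
  atom 14: F (halogen, monovalent) → 0 H
Total hydrogens: 12.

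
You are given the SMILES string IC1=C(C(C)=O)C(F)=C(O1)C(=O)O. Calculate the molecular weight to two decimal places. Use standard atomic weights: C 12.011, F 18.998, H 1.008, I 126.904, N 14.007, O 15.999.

First, the molecular formula is C7H4FIO4 (counting implicit H from valence).
  C: 7 × 12.011 = 84.077
  F: 1 × 18.998 = 18.998
  H: 4 × 1.008 = 4.032
  I: 1 × 126.904 = 126.904
  O: 4 × 15.999 = 63.996
Sum: 7×12.011 + 1×18.998 + 4×1.008 + 1×126.904 + 4×15.999 = 298.007 → 298.01 g/mol.

298.01 g/mol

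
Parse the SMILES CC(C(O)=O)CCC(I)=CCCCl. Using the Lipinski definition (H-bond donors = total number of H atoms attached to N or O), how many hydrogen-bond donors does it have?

Donors: find every N or O and count the H atoms it carries.
  atom 4 (O): bond orders sum to 1 → 1 H
  atom 5 (O): bond orders sum to 2 → 0 H
Lipinski HBD = 1.

1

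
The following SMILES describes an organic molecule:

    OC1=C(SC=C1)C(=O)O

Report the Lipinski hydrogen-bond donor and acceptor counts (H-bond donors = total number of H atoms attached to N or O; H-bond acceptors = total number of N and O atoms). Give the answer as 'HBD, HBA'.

Donors: find every N or O and count the H atoms it carries.
  atom 1 (O): bond orders sum to 1 → 1 H
  atom 8 (O): bond orders sum to 2 → 0 H
  atom 9 (O): bond orders sum to 1 → 1 H
Lipinski HBD = 2.
Acceptors: N atoms = 0, O atoms = 3 → HBA = 3.

2, 3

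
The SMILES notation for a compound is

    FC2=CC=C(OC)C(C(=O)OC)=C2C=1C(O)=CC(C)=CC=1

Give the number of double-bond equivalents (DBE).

Molecular formula: C16H15FO4.
DoU = (2C + 2 + N − H − X) / 2, where X is the halogen count and O/S are ignored.
    = (2·16 + 2 + 0 − 15 − 1) / 2 = 18 / 2 = 9.

9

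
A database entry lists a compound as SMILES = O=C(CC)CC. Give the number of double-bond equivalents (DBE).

Degree of unsaturation = (number of rings) + (number of π bonds).
Ring closures in the SMILES: 0.
π bonds: 1 double bond (each 1 DoU) → 1 DoU from unsaturation.
Total DoU = 0 + 1 = 1.

1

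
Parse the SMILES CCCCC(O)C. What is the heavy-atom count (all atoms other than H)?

7

Every atom symbol written in the SMILES (organic subset) is one heavy atom; implicit H are not written.
Heavy atoms by element → C:6, O:1.
Total: 7.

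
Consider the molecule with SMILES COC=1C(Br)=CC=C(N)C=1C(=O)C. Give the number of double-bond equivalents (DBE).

5

Molecular formula: C9H10BrNO2.
DoU = (2C + 2 + N − H − X) / 2, where X is the halogen count and O/S are ignored.
    = (2·9 + 2 + 1 − 10 − 1) / 2 = 10 / 2 = 5.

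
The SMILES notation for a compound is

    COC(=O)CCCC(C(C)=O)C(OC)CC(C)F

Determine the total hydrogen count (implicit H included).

Walk through each heavy atom and fill implicit hydrogens from standard valence (C 4, N 3, O 2, S 2, halogen 1):
  atom 1: C, bond orders sum to 1 (valence 4) → 3 H
  atom 2: O, bond orders sum to 2 (valence 2) → 0 H
  atom 3: C, bond orders sum to 4 (valence 4) → 0 H
  atom 4: O, bond orders sum to 2 (valence 2) → 0 H
  atom 5: C, bond orders sum to 2 (valence 4) → 2 H
  atom 6: C, bond orders sum to 2 (valence 4) → 2 H
  atom 7: C, bond orders sum to 2 (valence 4) → 2 H
  atom 8: C, bond orders sum to 3 (valence 4) → 1 H
  atom 9: C, bond orders sum to 4 (valence 4) → 0 H
  atom 10: C, bond orders sum to 1 (valence 4) → 3 H
  atom 11: O, bond orders sum to 2 (valence 2) → 0 H
  atom 12: C, bond orders sum to 3 (valence 4) → 1 H
  atom 13: O, bond orders sum to 2 (valence 2) → 0 H
  atom 14: C, bond orders sum to 1 (valence 4) → 3 H
  atom 15: C, bond orders sum to 2 (valence 4) → 2 H
  atom 16: C, bond orders sum to 3 (valence 4) → 1 H
  atom 17: C, bond orders sum to 1 (valence 4) → 3 H
  atom 18: F (halogen, monovalent) → 0 H
Total hydrogens: 23.

23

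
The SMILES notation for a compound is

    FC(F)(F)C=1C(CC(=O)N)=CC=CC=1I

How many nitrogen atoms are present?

1

Scan the SMILES for N atoms (remember two-letter symbols like Cl and Br are single atoms).
Nitrogen count: 1.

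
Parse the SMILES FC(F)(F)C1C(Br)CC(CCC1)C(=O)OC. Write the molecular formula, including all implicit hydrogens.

C10H14BrF3O2

Walk through each heavy atom and fill implicit hydrogens from standard valence (C 4, N 3, O 2, S 2, halogen 1):
  atom 1: F (halogen, monovalent) → 0 H
  atom 2: C, bond orders sum to 4 (valence 4) → 0 H
  atom 3: F (halogen, monovalent) → 0 H
  atom 4: F (halogen, monovalent) → 0 H
  atom 5: C, bond orders sum to 3 (valence 4) → 1 H
  atom 6: C, bond orders sum to 3 (valence 4) → 1 H
  atom 7: Br (halogen, monovalent) → 0 H
  atom 8: C, bond orders sum to 2 (valence 4) → 2 H
  atom 9: C, bond orders sum to 3 (valence 4) → 1 H
  atom 10: C, bond orders sum to 2 (valence 4) → 2 H
  atom 11: C, bond orders sum to 2 (valence 4) → 2 H
  atom 12: C, bond orders sum to 2 (valence 4) → 2 H
  atom 13: C, bond orders sum to 4 (valence 4) → 0 H
  atom 14: O, bond orders sum to 2 (valence 2) → 0 H
  atom 15: O, bond orders sum to 2 (valence 2) → 0 H
  atom 16: C, bond orders sum to 1 (valence 4) → 3 H
Totals → C:10, H:14, Br:1, F:3, O:2.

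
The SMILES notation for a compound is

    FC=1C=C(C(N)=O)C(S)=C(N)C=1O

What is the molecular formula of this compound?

Walk through each heavy atom and fill implicit hydrogens from standard valence (C 4, N 3, O 2, S 2, halogen 1):
  atom 1: F (halogen, monovalent) → 0 H
  atom 2: C, bond orders sum to 4 (valence 4) → 0 H
  atom 3: C, bond orders sum to 3 (valence 4) → 1 H
  atom 4: C, bond orders sum to 4 (valence 4) → 0 H
  atom 5: C, bond orders sum to 4 (valence 4) → 0 H
  atom 6: N, bond orders sum to 1 (valence 3) → 2 H
  atom 7: O, bond orders sum to 2 (valence 2) → 0 H
  atom 8: C, bond orders sum to 4 (valence 4) → 0 H
  atom 9: S, bond orders sum to 1 (valence 2) → 1 H
  atom 10: C, bond orders sum to 4 (valence 4) → 0 H
  atom 11: N, bond orders sum to 1 (valence 3) → 2 H
  atom 12: C, bond orders sum to 4 (valence 4) → 0 H
  atom 13: O, bond orders sum to 1 (valence 2) → 1 H
Totals → C:7, H:7, F:1, N:2, O:2, S:1.

C7H7FN2O2S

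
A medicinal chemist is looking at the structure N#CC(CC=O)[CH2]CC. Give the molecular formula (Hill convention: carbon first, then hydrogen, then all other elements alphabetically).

Walk through each heavy atom and fill implicit hydrogens from standard valence (C 4, N 3, O 2, S 2, halogen 1):
  atom 1: N, bond orders sum to 3 (valence 3) → 0 H
  atom 2: C, bond orders sum to 4 (valence 4) → 0 H
  atom 3: C, bond orders sum to 3 (valence 4) → 1 H
  atom 4: C, bond orders sum to 2 (valence 4) → 2 H
  atom 5: C, bond orders sum to 3 (valence 4) → 1 H
  atom 6: O, bond orders sum to 2 (valence 2) → 0 H
  atom 7: C with explicit H count 2
  atom 8: C, bond orders sum to 2 (valence 4) → 2 H
  atom 9: C, bond orders sum to 1 (valence 4) → 3 H
Totals → C:7, H:11, N:1, O:1.
In Hill order: C7H11NO.

C7H11NO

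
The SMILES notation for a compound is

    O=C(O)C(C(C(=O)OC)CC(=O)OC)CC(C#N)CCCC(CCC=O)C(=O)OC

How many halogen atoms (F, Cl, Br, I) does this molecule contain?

0

Scan the SMILES for the halogen motif — none present.
Groups that are present: 1 aldehyde, 1 carboxylic acid, 3 ester, 1 nitrile.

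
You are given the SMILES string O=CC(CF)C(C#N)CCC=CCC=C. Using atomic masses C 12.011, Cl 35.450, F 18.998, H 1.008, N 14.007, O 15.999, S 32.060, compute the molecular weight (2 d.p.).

209.26 g/mol

First, the molecular formula is C12H16FNO (counting implicit H from valence).
  C: 12 × 12.011 = 144.132
  F: 1 × 18.998 = 18.998
  H: 16 × 1.008 = 16.128
  N: 1 × 14.007 = 14.007
  O: 1 × 15.999 = 15.999
Sum: 12×12.011 + 1×18.998 + 16×1.008 + 1×14.007 + 1×15.999 = 209.264 → 209.26 g/mol.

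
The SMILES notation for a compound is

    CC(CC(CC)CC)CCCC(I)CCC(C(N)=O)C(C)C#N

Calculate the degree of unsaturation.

3

Molecular formula: C19H35IN2O.
DoU = (2C + 2 + N − H − X) / 2, where X is the halogen count and O/S are ignored.
    = (2·19 + 2 + 2 − 35 − 1) / 2 = 6 / 2 = 3.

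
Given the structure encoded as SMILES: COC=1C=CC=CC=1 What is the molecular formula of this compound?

C7H8O

Walk through each heavy atom and fill implicit hydrogens from standard valence (C 4, N 3, O 2, S 2, halogen 1):
  atom 1: C, bond orders sum to 1 (valence 4) → 3 H
  atom 2: O, bond orders sum to 2 (valence 2) → 0 H
  atom 3: C, bond orders sum to 4 (valence 4) → 0 H
  atom 4: C, bond orders sum to 3 (valence 4) → 1 H
  atom 5: C, bond orders sum to 3 (valence 4) → 1 H
  atom 6: C, bond orders sum to 3 (valence 4) → 1 H
  atom 7: C, bond orders sum to 3 (valence 4) → 1 H
  atom 8: C, bond orders sum to 3 (valence 4) → 1 H
Totals → C:7, H:8, O:1.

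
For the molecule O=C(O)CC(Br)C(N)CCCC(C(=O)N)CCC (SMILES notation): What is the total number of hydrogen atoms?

Walk through each heavy atom and fill implicit hydrogens from standard valence (C 4, N 3, O 2, S 2, halogen 1):
  atom 1: O, bond orders sum to 2 (valence 2) → 0 H
  atom 2: C, bond orders sum to 4 (valence 4) → 0 H
  atom 3: O, bond orders sum to 1 (valence 2) → 1 H
  atom 4: C, bond orders sum to 2 (valence 4) → 2 H
  atom 5: C, bond orders sum to 3 (valence 4) → 1 H
  atom 6: Br (halogen, monovalent) → 0 H
  atom 7: C, bond orders sum to 3 (valence 4) → 1 H
  atom 8: N, bond orders sum to 1 (valence 3) → 2 H
  atom 9: C, bond orders sum to 2 (valence 4) → 2 H
  atom 10: C, bond orders sum to 2 (valence 4) → 2 H
  atom 11: C, bond orders sum to 2 (valence 4) → 2 H
  atom 12: C, bond orders sum to 3 (valence 4) → 1 H
  atom 13: C, bond orders sum to 4 (valence 4) → 0 H
  atom 14: O, bond orders sum to 2 (valence 2) → 0 H
  atom 15: N, bond orders sum to 1 (valence 3) → 2 H
  atom 16: C, bond orders sum to 2 (valence 4) → 2 H
  atom 17: C, bond orders sum to 2 (valence 4) → 2 H
  atom 18: C, bond orders sum to 1 (valence 4) → 3 H
Total hydrogens: 23.

23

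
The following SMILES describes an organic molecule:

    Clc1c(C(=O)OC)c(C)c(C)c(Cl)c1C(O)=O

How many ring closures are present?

1

In SMILES, each pair of matching ring-closure digits denotes one ring-closing bond; the number of such bonds equals the number of independent rings.
Ring-closure bonds here: 1.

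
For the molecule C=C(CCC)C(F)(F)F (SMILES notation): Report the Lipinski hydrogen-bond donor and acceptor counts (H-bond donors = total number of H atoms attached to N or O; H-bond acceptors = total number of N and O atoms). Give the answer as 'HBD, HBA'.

Donors: find every N or O and count the H atoms it carries.
  (no N or O atoms present)
Lipinski HBD = 0.
Acceptors: N atoms = 0, O atoms = 0 → HBA = 0.

0, 0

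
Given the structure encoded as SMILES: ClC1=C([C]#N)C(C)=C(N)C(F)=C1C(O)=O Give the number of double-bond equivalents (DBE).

7

Degree of unsaturation = (number of rings) + (number of π bonds).
Ring closures in the SMILES: 1.
π bonds: 4 double bonds (each 1 DoU), 1 triple bond (each 2 DoU) → 6 DoU from unsaturation.
Total DoU = 1 + 6 = 7.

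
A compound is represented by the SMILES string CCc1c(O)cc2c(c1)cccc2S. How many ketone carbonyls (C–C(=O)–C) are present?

Scan the SMILES for the ketone motif — none present.
Groups that are present: 1 hydroxyl, 1 thiol.

0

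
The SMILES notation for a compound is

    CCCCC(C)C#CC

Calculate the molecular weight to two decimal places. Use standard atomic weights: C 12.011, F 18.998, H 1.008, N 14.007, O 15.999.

124.23 g/mol

First, the molecular formula is C9H16 (counting implicit H from valence).
  C: 9 × 12.011 = 108.099
  H: 16 × 1.008 = 16.128
Sum: 9×12.011 + 16×1.008 = 124.227 → 124.23 g/mol.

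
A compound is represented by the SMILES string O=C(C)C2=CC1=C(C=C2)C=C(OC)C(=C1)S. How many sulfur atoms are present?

Scan the SMILES for S atoms (remember two-letter symbols like Cl and Br are single atoms).
Sulfur count: 1.

1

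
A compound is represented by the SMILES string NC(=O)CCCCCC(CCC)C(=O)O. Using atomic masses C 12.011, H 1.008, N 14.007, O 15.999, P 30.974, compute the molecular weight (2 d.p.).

215.29 g/mol

First, the molecular formula is C11H21NO3 (counting implicit H from valence).
  C: 11 × 12.011 = 132.121
  H: 21 × 1.008 = 21.168
  N: 1 × 14.007 = 14.007
  O: 3 × 15.999 = 47.997
Sum: 11×12.011 + 21×1.008 + 1×14.007 + 3×15.999 = 215.293 → 215.29 g/mol.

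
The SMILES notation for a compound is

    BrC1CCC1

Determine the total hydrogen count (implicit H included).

7

Walk through each heavy atom and fill implicit hydrogens from standard valence (C 4, N 3, O 2, S 2, halogen 1):
  atom 1: Br (halogen, monovalent) → 0 H
  atom 2: C, bond orders sum to 3 (valence 4) → 1 H
  atom 3: C, bond orders sum to 2 (valence 4) → 2 H
  atom 4: C, bond orders sum to 2 (valence 4) → 2 H
  atom 5: C, bond orders sum to 2 (valence 4) → 2 H
Total hydrogens: 7.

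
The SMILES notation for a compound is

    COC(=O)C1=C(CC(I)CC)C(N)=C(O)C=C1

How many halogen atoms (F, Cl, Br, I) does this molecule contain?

1

Halogen atoms appear at heavy-atom position 9 (1×I).
Other groups present: 1 ester, 1 hydroxyl, 1 primary amine.
Halogen count: 1.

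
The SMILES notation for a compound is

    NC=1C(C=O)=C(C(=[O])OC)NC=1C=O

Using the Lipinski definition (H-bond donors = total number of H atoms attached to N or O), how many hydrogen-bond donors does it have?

3

Donors: find every N or O and count the H atoms it carries.
  atom 1 (N): bond orders sum to 1 → 2 H
  atom 5 (O): bond orders sum to 2 → 0 H
  atom 8 (O): bond orders sum to 2 → 0 H
  atom 9 (O): bond orders sum to 2 → 0 H
  atom 11 (N): bond orders sum to 2 → 1 H
  atom 14 (O): bond orders sum to 2 → 0 H
Lipinski HBD = 3.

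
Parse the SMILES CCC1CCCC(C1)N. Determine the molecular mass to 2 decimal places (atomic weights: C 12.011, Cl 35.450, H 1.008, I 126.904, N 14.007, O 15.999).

First, the molecular formula is C8H17N (counting implicit H from valence).
  C: 8 × 12.011 = 96.088
  H: 17 × 1.008 = 17.136
  N: 1 × 14.007 = 14.007
Sum: 8×12.011 + 17×1.008 + 1×14.007 = 127.231 → 127.23 g/mol.

127.23 g/mol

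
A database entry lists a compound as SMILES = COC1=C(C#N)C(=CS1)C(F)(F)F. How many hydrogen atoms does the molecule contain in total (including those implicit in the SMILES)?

Walk through each heavy atom and fill implicit hydrogens from standard valence (C 4, N 3, O 2, S 2, halogen 1):
  atom 1: C, bond orders sum to 1 (valence 4) → 3 H
  atom 2: O, bond orders sum to 2 (valence 2) → 0 H
  atom 3: C, bond orders sum to 4 (valence 4) → 0 H
  atom 4: C, bond orders sum to 4 (valence 4) → 0 H
  atom 5: C, bond orders sum to 4 (valence 4) → 0 H
  atom 6: N, bond orders sum to 3 (valence 3) → 0 H
  atom 7: C, bond orders sum to 4 (valence 4) → 0 H
  atom 8: C, bond orders sum to 3 (valence 4) → 1 H
  atom 9: S, bond orders sum to 2 (valence 2) → 0 H
  atom 10: C, bond orders sum to 4 (valence 4) → 0 H
  atom 11: F (halogen, monovalent) → 0 H
  atom 12: F (halogen, monovalent) → 0 H
  atom 13: F (halogen, monovalent) → 0 H
Total hydrogens: 4.

4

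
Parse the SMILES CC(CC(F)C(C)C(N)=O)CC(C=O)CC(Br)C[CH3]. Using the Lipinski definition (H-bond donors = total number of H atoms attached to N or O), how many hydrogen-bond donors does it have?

2

Donors: find every N or O and count the H atoms it carries.
  atom 9 (N): bond orders sum to 1 → 2 H
  atom 10 (O): bond orders sum to 2 → 0 H
  atom 14 (O): bond orders sum to 2 → 0 H
Lipinski HBD = 2.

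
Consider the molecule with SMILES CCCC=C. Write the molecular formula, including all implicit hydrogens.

C5H10

Walk through each heavy atom and fill implicit hydrogens from standard valence (C 4, N 3, O 2, S 2, halogen 1):
  atom 1: C, bond orders sum to 1 (valence 4) → 3 H
  atom 2: C, bond orders sum to 2 (valence 4) → 2 H
  atom 3: C, bond orders sum to 2 (valence 4) → 2 H
  atom 4: C, bond orders sum to 3 (valence 4) → 1 H
  atom 5: C, bond orders sum to 2 (valence 4) → 2 H
Totals → C:5, H:10.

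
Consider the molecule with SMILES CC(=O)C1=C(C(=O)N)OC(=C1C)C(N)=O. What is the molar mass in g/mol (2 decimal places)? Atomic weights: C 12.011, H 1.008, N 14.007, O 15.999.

First, the molecular formula is C9H10N2O4 (counting implicit H from valence).
  C: 9 × 12.011 = 108.099
  H: 10 × 1.008 = 10.080
  N: 2 × 14.007 = 28.014
  O: 4 × 15.999 = 63.996
Sum: 9×12.011 + 10×1.008 + 2×14.007 + 4×15.999 = 210.189 → 210.19 g/mol.

210.19 g/mol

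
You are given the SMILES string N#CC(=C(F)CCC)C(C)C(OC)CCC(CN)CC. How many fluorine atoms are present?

1

Scan the SMILES for F atoms (remember two-letter symbols like Cl and Br are single atoms).
Fluorine count: 1.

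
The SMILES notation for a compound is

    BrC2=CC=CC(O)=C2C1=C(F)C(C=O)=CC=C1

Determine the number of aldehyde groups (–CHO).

1

The aldehyde motif appears at heavy-atom position 13 in the SMILES.
Other groups present: 1 hydroxyl.
Aldehyde count: 1.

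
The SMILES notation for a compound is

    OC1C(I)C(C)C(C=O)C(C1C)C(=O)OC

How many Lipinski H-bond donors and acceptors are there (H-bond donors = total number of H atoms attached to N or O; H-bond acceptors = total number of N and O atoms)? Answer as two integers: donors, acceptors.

Donors: find every N or O and count the H atoms it carries.
  atom 1 (O): bond orders sum to 1 → 1 H
  atom 9 (O): bond orders sum to 2 → 0 H
  atom 14 (O): bond orders sum to 2 → 0 H
  atom 15 (O): bond orders sum to 2 → 0 H
Lipinski HBD = 1.
Acceptors: N atoms = 0, O atoms = 4 → HBA = 4.

1, 4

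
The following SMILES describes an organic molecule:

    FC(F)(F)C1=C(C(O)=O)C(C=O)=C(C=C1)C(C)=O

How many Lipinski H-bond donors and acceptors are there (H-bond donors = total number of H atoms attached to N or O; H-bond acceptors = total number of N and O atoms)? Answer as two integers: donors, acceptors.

Donors: find every N or O and count the H atoms it carries.
  atom 8 (O): bond orders sum to 1 → 1 H
  atom 9 (O): bond orders sum to 2 → 0 H
  atom 12 (O): bond orders sum to 2 → 0 H
  atom 18 (O): bond orders sum to 2 → 0 H
Lipinski HBD = 1.
Acceptors: N atoms = 0, O atoms = 4 → HBA = 4.

1, 4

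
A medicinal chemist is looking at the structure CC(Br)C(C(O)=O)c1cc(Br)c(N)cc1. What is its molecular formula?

C10H11Br2NO2

Walk through each heavy atom and fill implicit hydrogens from standard valence (C 4, N 3, O 2, S 2, halogen 1); for lowercase aromatic atoms, an aromatic c carries 1 H when it has two neighbours and 0 H with three, and aromatic n carries 0 H:
  atom 1: C, bond orders sum to 1 (valence 4) → 3 H
  atom 2: C, bond orders sum to 3 (valence 4) → 1 H
  atom 3: Br (halogen, monovalent) → 0 H
  atom 4: C, bond orders sum to 3 (valence 4) → 1 H
  atom 5: C, bond orders sum to 4 (valence 4) → 0 H
  atom 6: O, bond orders sum to 1 (valence 2) → 1 H
  atom 7: O, bond orders sum to 2 (valence 2) → 0 H
  atom 8: aromatic c, 3 neighbours → 0 H
  atom 9: aromatic c, 2 neighbours → 1 H
  atom 10: aromatic c, 3 neighbours → 0 H
  atom 11: Br (halogen, monovalent) → 0 H
  atom 12: aromatic c, 3 neighbours → 0 H
  atom 13: N, bond orders sum to 1 (valence 3) → 2 H
  atom 14: aromatic c, 2 neighbours → 1 H
  atom 15: aromatic c, 2 neighbours → 1 H
Totals → C:10, H:11, Br:2, N:1, O:2.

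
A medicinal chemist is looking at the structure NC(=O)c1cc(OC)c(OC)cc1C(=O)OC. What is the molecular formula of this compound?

Walk through each heavy atom and fill implicit hydrogens from standard valence (C 4, N 3, O 2, S 2, halogen 1); for lowercase aromatic atoms, an aromatic c carries 1 H when it has two neighbours and 0 H with three, and aromatic n carries 0 H:
  atom 1: N, bond orders sum to 1 (valence 3) → 2 H
  atom 2: C, bond orders sum to 4 (valence 4) → 0 H
  atom 3: O, bond orders sum to 2 (valence 2) → 0 H
  atom 4: aromatic c, 3 neighbours → 0 H
  atom 5: aromatic c, 2 neighbours → 1 H
  atom 6: aromatic c, 3 neighbours → 0 H
  atom 7: O, bond orders sum to 2 (valence 2) → 0 H
  atom 8: C, bond orders sum to 1 (valence 4) → 3 H
  atom 9: aromatic c, 3 neighbours → 0 H
  atom 10: O, bond orders sum to 2 (valence 2) → 0 H
  atom 11: C, bond orders sum to 1 (valence 4) → 3 H
  atom 12: aromatic c, 2 neighbours → 1 H
  atom 13: aromatic c, 3 neighbours → 0 H
  atom 14: C, bond orders sum to 4 (valence 4) → 0 H
  atom 15: O, bond orders sum to 2 (valence 2) → 0 H
  atom 16: O, bond orders sum to 2 (valence 2) → 0 H
  atom 17: C, bond orders sum to 1 (valence 4) → 3 H
Totals → C:11, H:13, N:1, O:5.
In Hill order: C11H13NO5.

C11H13NO5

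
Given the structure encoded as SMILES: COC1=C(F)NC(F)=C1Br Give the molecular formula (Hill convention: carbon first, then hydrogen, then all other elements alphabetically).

C5H4BrF2NO

Walk through each heavy atom and fill implicit hydrogens from standard valence (C 4, N 3, O 2, S 2, halogen 1):
  atom 1: C, bond orders sum to 1 (valence 4) → 3 H
  atom 2: O, bond orders sum to 2 (valence 2) → 0 H
  atom 3: C, bond orders sum to 4 (valence 4) → 0 H
  atom 4: C, bond orders sum to 4 (valence 4) → 0 H
  atom 5: F (halogen, monovalent) → 0 H
  atom 6: N, bond orders sum to 2 (valence 3) → 1 H
  atom 7: C, bond orders sum to 4 (valence 4) → 0 H
  atom 8: F (halogen, monovalent) → 0 H
  atom 9: C, bond orders sum to 4 (valence 4) → 0 H
  atom 10: Br (halogen, monovalent) → 0 H
Totals → C:5, H:4, Br:1, F:2, N:1, O:1.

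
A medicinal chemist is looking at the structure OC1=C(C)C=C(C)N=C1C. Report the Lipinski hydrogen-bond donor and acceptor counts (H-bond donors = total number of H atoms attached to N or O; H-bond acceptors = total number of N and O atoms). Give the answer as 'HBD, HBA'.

1, 2

Donors: find every N or O and count the H atoms it carries.
  atom 1 (O): bond orders sum to 1 → 1 H
  atom 8 (N): bond orders sum to 3 → 0 H
Lipinski HBD = 1.
Acceptors: N atoms = 1, O atoms = 1 → HBA = 2.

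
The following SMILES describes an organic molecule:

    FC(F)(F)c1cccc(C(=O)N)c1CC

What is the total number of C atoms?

Count every carbon token in the SMILES (each C, including those in ring-closure positions and inside branches).
Carbon count: 10.

10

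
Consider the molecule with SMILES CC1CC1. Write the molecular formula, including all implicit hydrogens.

Walk through each heavy atom and fill implicit hydrogens from standard valence (C 4, N 3, O 2, S 2, halogen 1):
  atom 1: C, bond orders sum to 1 (valence 4) → 3 H
  atom 2: C, bond orders sum to 3 (valence 4) → 1 H
  atom 3: C, bond orders sum to 2 (valence 4) → 2 H
  atom 4: C, bond orders sum to 2 (valence 4) → 2 H
Totals → C:4, H:8.
In Hill order: C4H8.

C4H8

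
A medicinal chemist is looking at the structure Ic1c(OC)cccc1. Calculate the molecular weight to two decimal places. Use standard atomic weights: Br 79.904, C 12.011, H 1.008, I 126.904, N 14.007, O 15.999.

First, the molecular formula is C7H7IO (counting implicit H from valence).
  C: 7 × 12.011 = 84.077
  H: 7 × 1.008 = 7.056
  I: 1 × 126.904 = 126.904
  O: 1 × 15.999 = 15.999
Sum: 7×12.011 + 7×1.008 + 1×126.904 + 1×15.999 = 234.036 → 234.04 g/mol.

234.04 g/mol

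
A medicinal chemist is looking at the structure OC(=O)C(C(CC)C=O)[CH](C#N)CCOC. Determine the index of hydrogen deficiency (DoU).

4

Molecular formula: C11H17NO4.
DoU = (2C + 2 + N − H − X) / 2, where X is the halogen count and O/S are ignored.
    = (2·11 + 2 + 1 − 17 − 0) / 2 = 8 / 2 = 4.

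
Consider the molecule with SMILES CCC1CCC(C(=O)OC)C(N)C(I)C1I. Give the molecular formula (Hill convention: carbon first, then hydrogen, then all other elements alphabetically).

C11H19I2NO2

Walk through each heavy atom and fill implicit hydrogens from standard valence (C 4, N 3, O 2, S 2, halogen 1):
  atom 1: C, bond orders sum to 1 (valence 4) → 3 H
  atom 2: C, bond orders sum to 2 (valence 4) → 2 H
  atom 3: C, bond orders sum to 3 (valence 4) → 1 H
  atom 4: C, bond orders sum to 2 (valence 4) → 2 H
  atom 5: C, bond orders sum to 2 (valence 4) → 2 H
  atom 6: C, bond orders sum to 3 (valence 4) → 1 H
  atom 7: C, bond orders sum to 4 (valence 4) → 0 H
  atom 8: O, bond orders sum to 2 (valence 2) → 0 H
  atom 9: O, bond orders sum to 2 (valence 2) → 0 H
  atom 10: C, bond orders sum to 1 (valence 4) → 3 H
  atom 11: C, bond orders sum to 3 (valence 4) → 1 H
  atom 12: N, bond orders sum to 1 (valence 3) → 2 H
  atom 13: C, bond orders sum to 3 (valence 4) → 1 H
  atom 14: I (halogen, monovalent) → 0 H
  atom 15: C, bond orders sum to 3 (valence 4) → 1 H
  atom 16: I (halogen, monovalent) → 0 H
Totals → C:11, H:19, I:2, N:1, O:2.
In Hill order: C11H19I2NO2.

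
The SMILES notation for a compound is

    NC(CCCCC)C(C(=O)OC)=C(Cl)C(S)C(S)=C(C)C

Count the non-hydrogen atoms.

Every atom symbol written in the SMILES (organic subset) is one heavy atom; implicit H are not written.
Heavy atoms by element → C:15, Cl:1, N:1, O:2, S:2.
Total: 21.

21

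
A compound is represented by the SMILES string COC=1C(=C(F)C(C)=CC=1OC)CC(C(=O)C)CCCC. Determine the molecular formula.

C17H25FO3

Walk through each heavy atom and fill implicit hydrogens from standard valence (C 4, N 3, O 2, S 2, halogen 1):
  atom 1: C, bond orders sum to 1 (valence 4) → 3 H
  atom 2: O, bond orders sum to 2 (valence 2) → 0 H
  atom 3: C, bond orders sum to 4 (valence 4) → 0 H
  atom 4: C, bond orders sum to 4 (valence 4) → 0 H
  atom 5: C, bond orders sum to 4 (valence 4) → 0 H
  atom 6: F (halogen, monovalent) → 0 H
  atom 7: C, bond orders sum to 4 (valence 4) → 0 H
  atom 8: C, bond orders sum to 1 (valence 4) → 3 H
  atom 9: C, bond orders sum to 3 (valence 4) → 1 H
  atom 10: C, bond orders sum to 4 (valence 4) → 0 H
  atom 11: O, bond orders sum to 2 (valence 2) → 0 H
  atom 12: C, bond orders sum to 1 (valence 4) → 3 H
  atom 13: C, bond orders sum to 2 (valence 4) → 2 H
  atom 14: C, bond orders sum to 3 (valence 4) → 1 H
  atom 15: C, bond orders sum to 4 (valence 4) → 0 H
  atom 16: O, bond orders sum to 2 (valence 2) → 0 H
  atom 17: C, bond orders sum to 1 (valence 4) → 3 H
  atom 18: C, bond orders sum to 2 (valence 4) → 2 H
  atom 19: C, bond orders sum to 2 (valence 4) → 2 H
  atom 20: C, bond orders sum to 2 (valence 4) → 2 H
  atom 21: C, bond orders sum to 1 (valence 4) → 3 H
Totals → C:17, H:25, F:1, O:3.
In Hill order: C17H25FO3.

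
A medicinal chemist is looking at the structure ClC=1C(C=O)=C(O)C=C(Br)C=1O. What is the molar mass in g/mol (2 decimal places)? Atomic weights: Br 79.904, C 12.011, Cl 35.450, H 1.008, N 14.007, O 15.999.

First, the molecular formula is C7H4BrClO3 (counting implicit H from valence).
  Br: 1 × 79.904 = 79.904
  C: 7 × 12.011 = 84.077
  Cl: 1 × 35.450 = 35.450
  H: 4 × 1.008 = 4.032
  O: 3 × 15.999 = 47.997
Sum: 1×79.904 + 7×12.011 + 1×35.450 + 4×1.008 + 3×15.999 = 251.460 → 251.46 g/mol.

251.46 g/mol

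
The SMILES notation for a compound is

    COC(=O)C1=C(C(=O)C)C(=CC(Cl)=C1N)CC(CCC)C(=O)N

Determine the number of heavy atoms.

Every atom symbol written in the SMILES (organic subset) is one heavy atom; implicit H are not written.
Heavy atoms by element → C:16, Cl:1, N:2, O:4.
Total: 23.

23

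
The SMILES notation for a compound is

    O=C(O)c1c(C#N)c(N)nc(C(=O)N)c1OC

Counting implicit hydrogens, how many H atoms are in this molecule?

8

Walk through each heavy atom and fill implicit hydrogens from standard valence (C 4, N 3, O 2, S 2, halogen 1); for lowercase aromatic atoms, an aromatic c carries 1 H when it has two neighbours and 0 H with three, and aromatic n carries 0 H:
  atom 1: O, bond orders sum to 2 (valence 2) → 0 H
  atom 2: C, bond orders sum to 4 (valence 4) → 0 H
  atom 3: O, bond orders sum to 1 (valence 2) → 1 H
  atom 4: aromatic c, 3 neighbours → 0 H
  atom 5: aromatic c, 3 neighbours → 0 H
  atom 6: C, bond orders sum to 4 (valence 4) → 0 H
  atom 7: N, bond orders sum to 3 (valence 3) → 0 H
  atom 8: aromatic c, 3 neighbours → 0 H
  atom 9: N, bond orders sum to 1 (valence 3) → 2 H
  atom 10: aromatic n, 2 neighbours → 0 H
  atom 11: aromatic c, 3 neighbours → 0 H
  atom 12: C, bond orders sum to 4 (valence 4) → 0 H
  atom 13: O, bond orders sum to 2 (valence 2) → 0 H
  atom 14: N, bond orders sum to 1 (valence 3) → 2 H
  atom 15: aromatic c, 3 neighbours → 0 H
  atom 16: O, bond orders sum to 2 (valence 2) → 0 H
  atom 17: C, bond orders sum to 1 (valence 4) → 3 H
Total hydrogens: 8.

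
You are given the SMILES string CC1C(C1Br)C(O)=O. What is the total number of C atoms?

5

Count every carbon token in the SMILES (each C, including those in ring-closure positions and inside branches).
Carbon count: 5.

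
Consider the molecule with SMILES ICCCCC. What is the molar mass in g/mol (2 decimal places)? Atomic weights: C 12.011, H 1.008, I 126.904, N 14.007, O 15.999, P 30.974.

First, the molecular formula is C5H11I (counting implicit H from valence).
  C: 5 × 12.011 = 60.055
  H: 11 × 1.008 = 11.088
  I: 1 × 126.904 = 126.904
Sum: 5×12.011 + 11×1.008 + 1×126.904 = 198.047 → 198.05 g/mol.

198.05 g/mol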